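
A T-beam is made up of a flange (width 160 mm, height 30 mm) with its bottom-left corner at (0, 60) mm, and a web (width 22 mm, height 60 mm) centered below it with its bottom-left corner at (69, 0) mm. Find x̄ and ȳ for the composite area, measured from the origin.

x̄ = 80.00 mm, ȳ = 65.29 mm

Part | A | x̄ᵢ | ȳᵢ | A·x̄ᵢ | A·ȳᵢ
web | 1320.00 | 80.00 | 30.00 | 105600.00 | 39600.00
flange | 4800.00 | 80.00 | 75.00 | 384000.00 | 360000.00
Σ | 6120.00 |  |  | 489600.00 | 399600.00
x̄ = 489600.00 / 6120.00 = 80.00 mm
ȳ = 399600.00 / 6120.00 = 65.29 mm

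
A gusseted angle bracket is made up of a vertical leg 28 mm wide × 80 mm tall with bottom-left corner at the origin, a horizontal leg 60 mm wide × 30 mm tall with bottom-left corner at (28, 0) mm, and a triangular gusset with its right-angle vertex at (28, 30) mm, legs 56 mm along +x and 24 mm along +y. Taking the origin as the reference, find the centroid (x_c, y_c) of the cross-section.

vertical leg: A = 28 × 80 = 2240.00, centroid at (14.00, 40.00).
horizontal leg: A = 60 × 30 = 1800.00, centroid at (58.00, 15.00).
gusset: A = ½·56·24 = 672.00, centroid at (46.67, 38.00).
ΣA = 4712.00 mm², ΣAx_c = 167120.00 mm³, ΣAy_c = 142136.00 mm³.
x_c = 167120.00/4712.00 = 35.47 mm; y_c = 142136.00/4712.00 = 30.16 mm.

x_c = 35.47 mm, y_c = 30.16 mm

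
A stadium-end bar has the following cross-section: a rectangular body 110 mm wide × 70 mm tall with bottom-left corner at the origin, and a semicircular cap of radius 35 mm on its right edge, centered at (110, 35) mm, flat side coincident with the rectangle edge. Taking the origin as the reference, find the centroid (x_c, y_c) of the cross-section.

x_c = 68.97 mm, y_c = 35.00 mm

rectangular body: A = 110 × 70 = 7700.00, centroid at (55.00, 35.00).
semicircular end: A = ½π·35² = 1924.23, centroid at (124.85, 35.00).
ΣA = 9624.23 mm², ΣAx_c = 663748.14 mm³, ΣAy_c = 336847.89 mm³.
x_c = 663748.14/9624.23 = 68.97 mm; y_c = 336847.89/9624.23 = 35.00 mm.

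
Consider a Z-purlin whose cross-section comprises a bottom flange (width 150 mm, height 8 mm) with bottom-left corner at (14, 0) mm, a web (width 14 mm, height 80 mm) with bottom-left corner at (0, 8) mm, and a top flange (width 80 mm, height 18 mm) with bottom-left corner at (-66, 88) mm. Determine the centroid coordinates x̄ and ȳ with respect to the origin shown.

x̄ = 20.53 mm, ȳ = 52.72 mm

bottom flange: A = 150 × 8 = 1200.00, centroid at (89.00, 4.00).
web: A = 14 × 80 = 1120.00, centroid at (7.00, 48.00).
top flange: A = 80 × 18 = 1440.00, centroid at (-26.00, 97.00).
ΣA = 3760.00 mm², ΣAx̄ = 77200.00 mm³, ΣAȳ = 198240.00 mm³.
x̄ = 77200.00/3760.00 = 20.53 mm; ȳ = 198240.00/3760.00 = 52.72 mm.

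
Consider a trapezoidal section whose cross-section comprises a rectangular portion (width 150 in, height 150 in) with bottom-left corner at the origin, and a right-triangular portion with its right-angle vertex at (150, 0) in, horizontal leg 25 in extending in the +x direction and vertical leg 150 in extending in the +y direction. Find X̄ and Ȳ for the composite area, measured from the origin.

Part | A | x̄ᵢ | ȳᵢ | A·x̄ᵢ | A·ȳᵢ
rectangular portion | 22500.00 | 75.00 | 75.00 | 1687500.00 | 1687500.00
triangular portion | 1875.00 | 158.33 | 50.00 | 296875.00 | 93750.00
Σ | 24375.00 |  |  | 1984375.00 | 1781250.00
X̄ = 1984375.00 / 24375.00 = 81.41 in
Ȳ = 1781250.00 / 24375.00 = 73.08 in

X̄ = 81.41 in, Ȳ = 73.08 in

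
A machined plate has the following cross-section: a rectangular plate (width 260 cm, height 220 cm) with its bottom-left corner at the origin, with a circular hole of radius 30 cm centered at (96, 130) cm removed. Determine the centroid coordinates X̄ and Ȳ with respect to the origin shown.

X̄ = 131.77 cm, Ȳ = 108.96 cm

Part | A | x̄ᵢ | ȳᵢ | A·x̄ᵢ | A·ȳᵢ
plate | 57200.00 | 130.00 | 110.00 | 7436000.00 | 6292000.00
hole | -2827.43 | 96.00 | 130.00 | -271433.61 | -367566.34
Σ | 54372.57 |  |  | 7164566.39 | 5924433.66
X̄ = 7164566.39 / 54372.57 = 131.77 cm
Ȳ = 5924433.66 / 54372.57 = 108.96 cm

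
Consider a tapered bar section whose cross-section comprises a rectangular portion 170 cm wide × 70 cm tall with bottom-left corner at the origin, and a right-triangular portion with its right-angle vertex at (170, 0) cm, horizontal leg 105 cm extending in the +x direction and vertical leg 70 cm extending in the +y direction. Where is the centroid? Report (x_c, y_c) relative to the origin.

rectangular portion: A = 170 × 70 = 11900.00, centroid at (85.00, 35.00).
triangular portion: A = ½·105·70 = 3675.00, centroid at (205.00, 23.33).
ΣA = 15575.00 cm²
ΣAx_c = (11900.00)(85.00) + (3675.00)(205.00) = 1764875.00 cm³
ΣAy_c = (11900.00)(35.00) + (3675.00)(23.33) = 502250.00 cm³
x_c = 1764875.00 / 15575.00 = 113.31 cm
y_c = 502250.00 / 15575.00 = 32.25 cm

x_c = 113.31 cm, y_c = 32.25 cm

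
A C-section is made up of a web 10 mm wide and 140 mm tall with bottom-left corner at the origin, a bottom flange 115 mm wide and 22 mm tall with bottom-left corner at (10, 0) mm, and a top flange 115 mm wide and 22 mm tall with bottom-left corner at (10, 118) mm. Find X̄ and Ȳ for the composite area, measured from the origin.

Part | A | x̄ᵢ | ȳᵢ | A·x̄ᵢ | A·ȳᵢ
web | 1400.00 | 5.00 | 70.00 | 7000.00 | 98000.00
bottom flange | 2530.00 | 67.50 | 11.00 | 170775.00 | 27830.00
top flange | 2530.00 | 67.50 | 129.00 | 170775.00 | 326370.00
Σ | 6460.00 |  |  | 348550.00 | 452200.00
X̄ = 348550.00 / 6460.00 = 53.96 mm
Ȳ = 452200.00 / 6460.00 = 70.00 mm

X̄ = 53.96 mm, Ȳ = 70.00 mm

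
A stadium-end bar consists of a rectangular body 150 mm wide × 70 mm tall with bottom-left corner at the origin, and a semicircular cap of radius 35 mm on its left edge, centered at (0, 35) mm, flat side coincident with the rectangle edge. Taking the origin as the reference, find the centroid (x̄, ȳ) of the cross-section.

x̄ = 61.08 mm, ȳ = 35.00 mm

rectangular body: A = 150 × 70 = 10500.00, centroid at (75.00, 35.00).
semicircular end: A = ½π·35² = 1924.23, centroid at (-14.85, 35.00).
ΣA = 12424.23 mm²
ΣAx̄ = (10500.00)(75.00) + (1924.23)(-14.85) = 758916.67 mm³
ΣAȳ = (10500.00)(35.00) + (1924.23)(35.00) = 434847.89 mm³
x̄ = 758916.67 / 12424.23 = 61.08 mm
ȳ = 434847.89 / 12424.23 = 35.00 mm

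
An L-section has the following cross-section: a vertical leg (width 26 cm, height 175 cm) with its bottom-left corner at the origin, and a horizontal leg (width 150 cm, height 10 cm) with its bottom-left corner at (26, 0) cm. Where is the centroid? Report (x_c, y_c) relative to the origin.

x_c = 34.82 cm, y_c = 67.05 cm

Part | A | x̄ᵢ | ȳᵢ | A·x̄ᵢ | A·ȳᵢ
vertical leg | 4550.00 | 13.00 | 87.50 | 59150.00 | 398125.00
horizontal leg | 1500.00 | 101.00 | 5.00 | 151500.00 | 7500.00
Σ | 6050.00 |  |  | 210650.00 | 405625.00
x_c = 210650.00 / 6050.00 = 34.82 cm
y_c = 405625.00 / 6050.00 = 67.05 cm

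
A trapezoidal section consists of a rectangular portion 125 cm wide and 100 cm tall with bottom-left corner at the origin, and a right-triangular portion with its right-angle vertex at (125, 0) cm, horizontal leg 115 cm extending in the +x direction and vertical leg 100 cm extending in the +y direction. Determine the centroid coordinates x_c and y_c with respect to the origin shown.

x_c = 94.27 cm, y_c = 44.75 cm

rectangular portion: A = 125 × 100 = 12500.00, centroid at (62.50, 50.00).
triangular portion: A = ½·115·100 = 5750.00, centroid at (163.33, 33.33).
ΣA = 18250.00 cm²
ΣAx_c = (12500.00)(62.50) + (5750.00)(163.33) = 1720416.67 cm³
ΣAy_c = (12500.00)(50.00) + (5750.00)(33.33) = 816666.67 cm³
x_c = 1720416.67 / 18250.00 = 94.27 cm
y_c = 816666.67 / 18250.00 = 44.75 cm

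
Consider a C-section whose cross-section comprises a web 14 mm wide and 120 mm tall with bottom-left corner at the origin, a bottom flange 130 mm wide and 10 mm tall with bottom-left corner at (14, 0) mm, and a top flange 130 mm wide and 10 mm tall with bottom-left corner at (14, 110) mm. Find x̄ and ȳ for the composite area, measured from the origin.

x̄ = 50.74 mm, ȳ = 60.00 mm

web: A = 14 × 120 = 1680.00, centroid at (7.00, 60.00).
bottom flange: A = 130 × 10 = 1300.00, centroid at (79.00, 5.00).
top flange: A = 130 × 10 = 1300.00, centroid at (79.00, 115.00).
ΣA = 4280.00 mm², ΣAx̄ = 217160.00 mm³, ΣAȳ = 256800.00 mm³.
x̄ = 217160.00/4280.00 = 50.74 mm; ȳ = 256800.00/4280.00 = 60.00 mm.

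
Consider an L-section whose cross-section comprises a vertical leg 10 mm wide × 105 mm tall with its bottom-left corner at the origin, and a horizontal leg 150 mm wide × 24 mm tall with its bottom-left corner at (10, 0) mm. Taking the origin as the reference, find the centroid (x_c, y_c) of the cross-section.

Part | A | x̄ᵢ | ȳᵢ | A·x̄ᵢ | A·ȳᵢ
vertical leg | 1050.00 | 5.00 | 52.50 | 5250.00 | 55125.00
horizontal leg | 3600.00 | 85.00 | 12.00 | 306000.00 | 43200.00
Σ | 4650.00 |  |  | 311250.00 | 98325.00
x_c = 311250.00 / 4650.00 = 66.94 mm
y_c = 98325.00 / 4650.00 = 21.15 mm

x_c = 66.94 mm, y_c = 21.15 mm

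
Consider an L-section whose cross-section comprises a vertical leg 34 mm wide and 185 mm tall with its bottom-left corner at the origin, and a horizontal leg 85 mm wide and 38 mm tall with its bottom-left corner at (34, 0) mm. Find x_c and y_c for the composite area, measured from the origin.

vertical leg: A = 34 × 185 = 6290.00, centroid at (17.00, 92.50).
horizontal leg: A = 85 × 38 = 3230.00, centroid at (76.50, 19.00).
ΣA = 9520.00 mm²
ΣAx_c = (6290.00)(17.00) + (3230.00)(76.50) = 354025.00 mm³
ΣAy_c = (6290.00)(92.50) + (3230.00)(19.00) = 643195.00 mm³
x_c = 354025.00 / 9520.00 = 37.19 mm
y_c = 643195.00 / 9520.00 = 67.56 mm

x_c = 37.19 mm, y_c = 67.56 mm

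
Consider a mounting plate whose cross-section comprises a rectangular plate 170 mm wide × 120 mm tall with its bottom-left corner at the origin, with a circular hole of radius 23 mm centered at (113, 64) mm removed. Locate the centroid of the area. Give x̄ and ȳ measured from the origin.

plate: A = 170 × 120 = 20400.00, centroid at (85.00, 60.00).
hole: A = −π·23² = -1661.90, centroid at (113.00, 64.00).
ΣA = 18738.10 mm², ΣAx̄ = 1546205.02 mm³, ΣAȳ = 1117638.24 mm³.
x̄ = 1546205.02/18738.10 = 82.52 mm; ȳ = 1117638.24/18738.10 = 59.65 mm.

x̄ = 82.52 mm, ȳ = 59.65 mm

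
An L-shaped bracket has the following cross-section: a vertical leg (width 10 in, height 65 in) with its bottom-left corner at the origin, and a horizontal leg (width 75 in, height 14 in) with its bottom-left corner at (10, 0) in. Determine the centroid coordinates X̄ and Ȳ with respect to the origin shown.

X̄ = 31.25 in, Ȳ = 16.75 in

vertical leg: A = 10 × 65 = 650.00, centroid at (5.00, 32.50).
horizontal leg: A = 75 × 14 = 1050.00, centroid at (47.50, 7.00).
ΣA = 1700.00 in², ΣAX̄ = 53125.00 in³, ΣAȲ = 28475.00 in³.
X̄ = 53125.00/1700.00 = 31.25 in; Ȳ = 28475.00/1700.00 = 16.75 in.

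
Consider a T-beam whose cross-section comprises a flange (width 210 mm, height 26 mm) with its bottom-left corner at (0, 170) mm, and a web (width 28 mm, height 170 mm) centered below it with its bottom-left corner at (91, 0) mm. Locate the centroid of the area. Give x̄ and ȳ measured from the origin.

x̄ = 105.00 mm, ȳ = 137.36 mm

web: A = 28 × 170 = 4760.00, centroid at (105.00, 85.00).
flange: A = 210 × 26 = 5460.00, centroid at (105.00, 183.00).
ΣA = 10220.00 mm²
ΣAx̄ = (4760.00)(105.00) + (5460.00)(105.00) = 1073100.00 mm³
ΣAȳ = (4760.00)(85.00) + (5460.00)(183.00) = 1403780.00 mm³
x̄ = 1073100.00 / 10220.00 = 105.00 mm
ȳ = 1403780.00 / 10220.00 = 137.36 mm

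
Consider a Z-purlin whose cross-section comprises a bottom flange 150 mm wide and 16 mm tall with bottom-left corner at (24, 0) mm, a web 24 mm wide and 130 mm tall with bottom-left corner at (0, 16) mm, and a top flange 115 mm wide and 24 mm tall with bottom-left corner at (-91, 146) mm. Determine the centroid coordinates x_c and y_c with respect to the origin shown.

x_c = 22.05 mm, y_c = 85.51 mm

Part | A | x̄ᵢ | ȳᵢ | A·x̄ᵢ | A·ȳᵢ
bottom flange | 2400.00 | 99.00 | 8.00 | 237600.00 | 19200.00
web | 3120.00 | 12.00 | 81.00 | 37440.00 | 252720.00
top flange | 2760.00 | -33.50 | 158.00 | -92460.00 | 436080.00
Σ | 8280.00 |  |  | 182580.00 | 708000.00
x_c = 182580.00 / 8280.00 = 22.05 mm
y_c = 708000.00 / 8280.00 = 85.51 mm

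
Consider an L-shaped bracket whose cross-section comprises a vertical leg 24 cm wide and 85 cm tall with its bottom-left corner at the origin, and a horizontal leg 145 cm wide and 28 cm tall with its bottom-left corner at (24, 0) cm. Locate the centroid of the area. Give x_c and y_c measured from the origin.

x_c = 68.24 cm, y_c = 23.53 cm

vertical leg: A = 24 × 85 = 2040.00, centroid at (12.00, 42.50).
horizontal leg: A = 145 × 28 = 4060.00, centroid at (96.50, 14.00).
ΣA = 6100.00 cm², ΣAx_c = 416270.00 cm³, ΣAy_c = 143540.00 cm³.
x_c = 416270.00/6100.00 = 68.24 cm; y_c = 143540.00/6100.00 = 23.53 cm.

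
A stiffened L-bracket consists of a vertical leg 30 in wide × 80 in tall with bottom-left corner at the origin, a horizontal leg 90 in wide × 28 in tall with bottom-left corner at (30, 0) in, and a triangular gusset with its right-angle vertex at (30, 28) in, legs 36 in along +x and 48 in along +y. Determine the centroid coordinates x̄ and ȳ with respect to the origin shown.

x̄ = 45.17 in, ȳ = 29.27 in

vertical leg: A = 30 × 80 = 2400.00, centroid at (15.00, 40.00).
horizontal leg: A = 90 × 28 = 2520.00, centroid at (75.00, 14.00).
gusset: A = ½·36·48 = 864.00, centroid at (42.00, 44.00).
ΣA = 5784.00 in²
ΣAx̄ = (2400.00)(15.00) + (2520.00)(75.00) + (864.00)(42.00) = 261288.00 in³
ΣAȳ = (2400.00)(40.00) + (2520.00)(14.00) + (864.00)(44.00) = 169296.00 in³
x̄ = 261288.00 / 5784.00 = 45.17 in
ȳ = 169296.00 / 5784.00 = 29.27 in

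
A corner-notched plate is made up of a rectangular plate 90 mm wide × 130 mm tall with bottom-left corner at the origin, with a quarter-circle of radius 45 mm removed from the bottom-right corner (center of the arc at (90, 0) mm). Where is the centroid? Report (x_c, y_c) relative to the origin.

Part | A | x̄ᵢ | ȳᵢ | A·x̄ᵢ | A·ȳᵢ
plate | 11700.00 | 45.00 | 65.00 | 526500.00 | 760500.00
removed quarter-circle | -1590.43 | 70.90 | 19.10 | -112763.82 | -30375.00
Σ | 10109.57 |  |  | 413736.18 | 730125.00
x_c = 413736.18 / 10109.57 = 40.93 mm
y_c = 730125.00 / 10109.57 = 72.22 mm

x_c = 40.93 mm, y_c = 72.22 mm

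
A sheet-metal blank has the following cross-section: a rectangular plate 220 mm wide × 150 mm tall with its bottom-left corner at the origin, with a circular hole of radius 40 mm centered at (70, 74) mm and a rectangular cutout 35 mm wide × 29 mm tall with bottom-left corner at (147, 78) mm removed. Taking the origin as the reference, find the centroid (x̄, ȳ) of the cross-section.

x̄ = 115.41 mm, ȳ = 74.53 mm

Part | A | x̄ᵢ | ȳᵢ | A·x̄ᵢ | A·ȳᵢ
plate | 33000.00 | 110.00 | 75.00 | 3630000.00 | 2475000.00
hole 1 | -5026.55 | 70.00 | 74.00 | -351858.38 | -371964.57
hole 2 | -1015.00 | 164.50 | 92.50 | -166967.50 | -93887.50
Σ | 26958.45 |  |  | 3111174.12 | 2009147.93
x̄ = 3111174.12 / 26958.45 = 115.41 mm
ȳ = 2009147.93 / 26958.45 = 74.53 mm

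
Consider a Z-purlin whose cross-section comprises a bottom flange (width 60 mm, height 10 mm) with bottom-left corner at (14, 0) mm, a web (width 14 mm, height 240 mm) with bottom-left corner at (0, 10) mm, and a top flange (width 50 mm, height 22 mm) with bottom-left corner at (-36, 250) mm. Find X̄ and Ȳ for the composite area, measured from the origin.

X̄ = 7.47 mm, Ȳ = 143.66 mm

bottom flange: A = 60 × 10 = 600.00, centroid at (44.00, 5.00).
web: A = 14 × 240 = 3360.00, centroid at (7.00, 130.00).
top flange: A = 50 × 22 = 1100.00, centroid at (-11.00, 261.00).
ΣA = 5060.00 mm²
ΣAX̄ = (600.00)(44.00) + (3360.00)(7.00) + (1100.00)(-11.00) = 37820.00 mm³
ΣAȲ = (600.00)(5.00) + (3360.00)(130.00) + (1100.00)(261.00) = 726900.00 mm³
X̄ = 37820.00 / 5060.00 = 7.47 mm
Ȳ = 726900.00 / 5060.00 = 143.66 mm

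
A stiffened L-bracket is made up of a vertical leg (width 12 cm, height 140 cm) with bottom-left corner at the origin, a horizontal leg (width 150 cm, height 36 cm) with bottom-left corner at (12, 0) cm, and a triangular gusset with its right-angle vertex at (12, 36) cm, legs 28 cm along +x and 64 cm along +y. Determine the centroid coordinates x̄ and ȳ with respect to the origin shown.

x̄ = 62.56 cm, ȳ = 33.37 cm

vertical leg: A = 12 × 140 = 1680.00, centroid at (6.00, 70.00).
horizontal leg: A = 150 × 36 = 5400.00, centroid at (87.00, 18.00).
gusset: A = ½·28·64 = 896.00, centroid at (21.33, 57.33).
ΣA = 7976.00 cm², ΣAx̄ = 498994.67 cm³, ΣAȳ = 266170.67 cm³.
x̄ = 498994.67/7976.00 = 62.56 cm; ȳ = 266170.67/7976.00 = 33.37 cm.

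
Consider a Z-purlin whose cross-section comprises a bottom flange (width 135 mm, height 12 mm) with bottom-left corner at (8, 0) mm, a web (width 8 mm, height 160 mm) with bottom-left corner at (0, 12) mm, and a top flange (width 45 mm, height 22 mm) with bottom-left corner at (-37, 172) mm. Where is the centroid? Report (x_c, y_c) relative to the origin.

bottom flange: A = 135 × 12 = 1620.00, centroid at (75.50, 6.00).
web: A = 8 × 160 = 1280.00, centroid at (4.00, 92.00).
top flange: A = 45 × 22 = 990.00, centroid at (-14.50, 183.00).
ΣA = 3890.00 mm², ΣAx_c = 113075.00 mm³, ΣAy_c = 308650.00 mm³.
x_c = 113075.00/3890.00 = 29.07 mm; y_c = 308650.00/3890.00 = 79.34 mm.

x_c = 29.07 mm, y_c = 79.34 mm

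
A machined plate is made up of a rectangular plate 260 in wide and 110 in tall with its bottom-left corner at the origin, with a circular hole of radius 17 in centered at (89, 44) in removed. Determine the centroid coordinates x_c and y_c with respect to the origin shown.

x_c = 131.34 in, y_c = 55.36 in

Part | A | x̄ᵢ | ȳᵢ | A·x̄ᵢ | A·ȳᵢ
plate | 28600.00 | 130.00 | 55.00 | 3718000.00 | 1573000.00
hole | -907.92 | 89.00 | 44.00 | -80804.90 | -39948.49
Σ | 27692.08 |  |  | 3637195.10 | 1533051.51
x_c = 3637195.10 / 27692.08 = 131.34 in
y_c = 1533051.51 / 27692.08 = 55.36 in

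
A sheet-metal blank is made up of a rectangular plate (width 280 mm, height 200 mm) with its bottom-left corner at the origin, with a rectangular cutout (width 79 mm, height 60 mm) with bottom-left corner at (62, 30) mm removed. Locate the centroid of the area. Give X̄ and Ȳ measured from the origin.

Part | A | x̄ᵢ | ȳᵢ | A·x̄ᵢ | A·ȳᵢ
plate | 56000.00 | 140.00 | 100.00 | 7840000.00 | 5600000.00
hole | -4740.00 | 101.50 | 60.00 | -481110.00 | -284400.00
Σ | 51260.00 |  |  | 7358890.00 | 5315600.00
X̄ = 7358890.00 / 51260.00 = 143.56 mm
Ȳ = 5315600.00 / 51260.00 = 103.70 mm

X̄ = 143.56 mm, Ȳ = 103.70 mm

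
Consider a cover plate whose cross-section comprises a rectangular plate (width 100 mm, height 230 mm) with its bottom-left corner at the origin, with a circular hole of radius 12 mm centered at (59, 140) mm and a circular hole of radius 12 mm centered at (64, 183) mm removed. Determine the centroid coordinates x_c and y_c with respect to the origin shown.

plate: A = 100 × 230 = 23000.00, centroid at (50.00, 115.00).
hole 1: A = −π·12² = -452.39, centroid at (59.00, 140.00).
hole 2: A = −π·12² = -452.39, centroid at (64.00, 183.00).
ΣA = 22095.22 mm²
ΣAx_c = (23000.00)(50.00) + (-452.39)(59.00) + (-452.39)(64.00) = 1094356.11 mm³
ΣAy_c = (23000.00)(115.00) + (-452.39)(140.00) + (-452.39)(183.00) = 2498878.24 mm³
x_c = 1094356.11 / 22095.22 = 49.53 mm
y_c = 2498878.24 / 22095.22 = 113.10 mm

x_c = 49.53 mm, y_c = 113.10 mm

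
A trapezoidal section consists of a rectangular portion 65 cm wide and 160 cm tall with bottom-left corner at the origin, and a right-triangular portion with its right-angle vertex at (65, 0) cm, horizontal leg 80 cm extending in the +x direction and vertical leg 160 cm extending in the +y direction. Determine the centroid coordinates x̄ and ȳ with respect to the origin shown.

x̄ = 55.04 cm, ȳ = 69.84 cm

rectangular portion: A = 65 × 160 = 10400.00, centroid at (32.50, 80.00).
triangular portion: A = ½·80·160 = 6400.00, centroid at (91.67, 53.33).
ΣA = 16800.00 cm², ΣAx̄ = 924666.67 cm³, ΣAȳ = 1173333.33 cm³.
x̄ = 924666.67/16800.00 = 55.04 cm; ȳ = 1173333.33/16800.00 = 69.84 cm.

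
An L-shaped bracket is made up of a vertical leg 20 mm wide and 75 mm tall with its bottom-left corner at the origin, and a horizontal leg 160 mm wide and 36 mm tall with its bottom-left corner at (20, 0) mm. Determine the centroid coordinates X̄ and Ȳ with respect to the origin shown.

X̄ = 81.40 mm, Ȳ = 22.03 mm

Part | A | x̄ᵢ | ȳᵢ | A·x̄ᵢ | A·ȳᵢ
vertical leg | 1500.00 | 10.00 | 37.50 | 15000.00 | 56250.00
horizontal leg | 5760.00 | 100.00 | 18.00 | 576000.00 | 103680.00
Σ | 7260.00 |  |  | 591000.00 | 159930.00
X̄ = 591000.00 / 7260.00 = 81.40 mm
Ȳ = 159930.00 / 7260.00 = 22.03 mm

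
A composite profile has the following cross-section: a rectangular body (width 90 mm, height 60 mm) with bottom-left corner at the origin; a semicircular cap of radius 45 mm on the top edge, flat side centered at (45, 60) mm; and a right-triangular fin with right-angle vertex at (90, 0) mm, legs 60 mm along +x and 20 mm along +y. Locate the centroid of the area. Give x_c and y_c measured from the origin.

x_c = 49.25 mm, y_c = 45.49 mm

rectangular body: A = 90 × 60 = 5400.00, centroid at (45.00, 30.00).
semicircular top: A = ½π·45² = 3180.86, centroid at (45.00, 79.10).
triangular fin: A = ½·60·20 = 600.00, centroid at (110.00, 6.67).
ΣA = 9180.86 mm²
ΣAx_c = (5400.00)(45.00) + (3180.86)(45.00) + (600.00)(110.00) = 452138.82 mm³
ΣAy_c = (5400.00)(30.00) + (3180.86)(79.10) + (600.00)(6.67) = 417601.75 mm³
x_c = 452138.82 / 9180.86 = 49.25 mm
y_c = 417601.75 / 9180.86 = 45.49 mm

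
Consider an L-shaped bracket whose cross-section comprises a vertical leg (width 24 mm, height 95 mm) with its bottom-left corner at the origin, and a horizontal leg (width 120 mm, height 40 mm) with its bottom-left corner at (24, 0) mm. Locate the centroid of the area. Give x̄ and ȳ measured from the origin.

vertical leg: A = 24 × 95 = 2280.00, centroid at (12.00, 47.50).
horizontal leg: A = 120 × 40 = 4800.00, centroid at (84.00, 20.00).
ΣA = 7080.00 mm², ΣAx̄ = 430560.00 mm³, ΣAȳ = 204300.00 mm³.
x̄ = 430560.00/7080.00 = 60.81 mm; ȳ = 204300.00/7080.00 = 28.86 mm.

x̄ = 60.81 mm, ȳ = 28.86 mm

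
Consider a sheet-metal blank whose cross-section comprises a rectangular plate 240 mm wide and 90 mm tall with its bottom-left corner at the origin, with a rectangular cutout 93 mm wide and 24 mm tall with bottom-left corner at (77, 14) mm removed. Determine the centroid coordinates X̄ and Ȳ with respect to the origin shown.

plate: A = 240 × 90 = 21600.00, centroid at (120.00, 45.00).
hole: A = −(93 × 24) = -2232.00, centroid at (123.50, 26.00).
ΣA = 19368.00 mm², ΣAX̄ = 2316348.00 mm³, ΣAȲ = 913968.00 mm³.
X̄ = 2316348.00/19368.00 = 119.60 mm; Ȳ = 913968.00/19368.00 = 47.19 mm.

X̄ = 119.60 mm, Ȳ = 47.19 mm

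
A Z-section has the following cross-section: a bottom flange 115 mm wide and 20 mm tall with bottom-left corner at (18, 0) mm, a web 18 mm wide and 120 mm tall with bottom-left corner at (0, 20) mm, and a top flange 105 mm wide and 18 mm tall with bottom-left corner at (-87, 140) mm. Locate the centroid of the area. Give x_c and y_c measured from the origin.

x_c = 20.14 mm, y_c = 75.18 mm

Part | A | x̄ᵢ | ȳᵢ | A·x̄ᵢ | A·ȳᵢ
bottom flange | 2300.00 | 75.50 | 10.00 | 173650.00 | 23000.00
web | 2160.00 | 9.00 | 80.00 | 19440.00 | 172800.00
top flange | 1890.00 | -34.50 | 149.00 | -65205.00 | 281610.00
Σ | 6350.00 |  |  | 127885.00 | 477410.00
x_c = 127885.00 / 6350.00 = 20.14 mm
y_c = 477410.00 / 6350.00 = 75.18 mm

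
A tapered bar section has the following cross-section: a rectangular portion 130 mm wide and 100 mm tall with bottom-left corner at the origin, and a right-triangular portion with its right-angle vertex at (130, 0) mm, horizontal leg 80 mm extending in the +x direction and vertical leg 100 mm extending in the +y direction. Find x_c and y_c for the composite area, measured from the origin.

rectangular portion: A = 130 × 100 = 13000.00, centroid at (65.00, 50.00).
triangular portion: A = ½·80·100 = 4000.00, centroid at (156.67, 33.33).
ΣA = 17000.00 mm²
ΣAx_c = (13000.00)(65.00) + (4000.00)(156.67) = 1471666.67 mm³
ΣAy_c = (13000.00)(50.00) + (4000.00)(33.33) = 783333.33 mm³
x_c = 1471666.67 / 17000.00 = 86.57 mm
y_c = 783333.33 / 17000.00 = 46.08 mm

x_c = 86.57 mm, y_c = 46.08 mm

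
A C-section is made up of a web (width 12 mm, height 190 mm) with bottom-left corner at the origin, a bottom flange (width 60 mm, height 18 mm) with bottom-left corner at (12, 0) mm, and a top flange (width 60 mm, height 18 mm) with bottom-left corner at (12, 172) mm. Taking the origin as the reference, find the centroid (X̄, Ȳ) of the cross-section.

Part | A | x̄ᵢ | ȳᵢ | A·x̄ᵢ | A·ȳᵢ
web | 2280.00 | 6.00 | 95.00 | 13680.00 | 216600.00
bottom flange | 1080.00 | 42.00 | 9.00 | 45360.00 | 9720.00
top flange | 1080.00 | 42.00 | 181.00 | 45360.00 | 195480.00
Σ | 4440.00 |  |  | 104400.00 | 421800.00
X̄ = 104400.00 / 4440.00 = 23.51 mm
Ȳ = 421800.00 / 4440.00 = 95.00 mm

X̄ = 23.51 mm, Ȳ = 95.00 mm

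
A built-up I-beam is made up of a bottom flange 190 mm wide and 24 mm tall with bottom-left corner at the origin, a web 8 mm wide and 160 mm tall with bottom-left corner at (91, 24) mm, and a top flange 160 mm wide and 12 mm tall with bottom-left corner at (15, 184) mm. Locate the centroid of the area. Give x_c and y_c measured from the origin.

bottom flange: A = 190 × 24 = 4560.00, centroid at (95.00, 12.00).
web: A = 8 × 160 = 1280.00, centroid at (95.00, 104.00).
top flange: A = 160 × 12 = 1920.00, centroid at (95.00, 190.00).
ΣA = 7760.00 mm², ΣAx_c = 737200.00 mm³, ΣAy_c = 552640.00 mm³.
x_c = 737200.00/7760.00 = 95.00 mm; y_c = 552640.00/7760.00 = 71.22 mm.

x_c = 95.00 mm, y_c = 71.22 mm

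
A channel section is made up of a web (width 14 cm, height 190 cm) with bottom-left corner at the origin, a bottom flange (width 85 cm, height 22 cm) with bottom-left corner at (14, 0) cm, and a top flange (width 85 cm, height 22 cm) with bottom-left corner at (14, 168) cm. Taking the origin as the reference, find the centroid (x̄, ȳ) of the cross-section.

web: A = 14 × 190 = 2660.00, centroid at (7.00, 95.00).
bottom flange: A = 85 × 22 = 1870.00, centroid at (56.50, 11.00).
top flange: A = 85 × 22 = 1870.00, centroid at (56.50, 179.00).
ΣA = 6400.00 cm², ΣAx̄ = 229930.00 cm³, ΣAȳ = 608000.00 cm³.
x̄ = 229930.00/6400.00 = 35.93 cm; ȳ = 608000.00/6400.00 = 95.00 cm.

x̄ = 35.93 cm, ȳ = 95.00 cm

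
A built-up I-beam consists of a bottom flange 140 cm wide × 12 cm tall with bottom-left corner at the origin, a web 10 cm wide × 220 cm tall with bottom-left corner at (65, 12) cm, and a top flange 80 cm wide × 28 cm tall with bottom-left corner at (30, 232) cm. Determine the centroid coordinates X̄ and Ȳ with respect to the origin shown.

Part | A | x̄ᵢ | ȳᵢ | A·x̄ᵢ | A·ȳᵢ
bottom flange | 1680.00 | 70.00 | 6.00 | 117600.00 | 10080.00
web | 2200.00 | 70.00 | 122.00 | 154000.00 | 268400.00
top flange | 2240.00 | 70.00 | 246.00 | 156800.00 | 551040.00
Σ | 6120.00 |  |  | 428400.00 | 829520.00
X̄ = 428400.00 / 6120.00 = 70.00 cm
Ȳ = 829520.00 / 6120.00 = 135.54 cm

X̄ = 70.00 cm, Ȳ = 135.54 cm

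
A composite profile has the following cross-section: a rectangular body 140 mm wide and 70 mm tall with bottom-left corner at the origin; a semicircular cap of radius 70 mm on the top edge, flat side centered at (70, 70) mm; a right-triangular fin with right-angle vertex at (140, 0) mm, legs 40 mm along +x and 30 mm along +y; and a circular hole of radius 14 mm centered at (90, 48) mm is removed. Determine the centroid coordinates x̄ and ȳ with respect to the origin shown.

x̄ = 72.16 mm, ȳ = 62.18 mm

rectangular body: A = 140 × 70 = 9800.00, centroid at (70.00, 35.00).
semicircular top: A = ½π·70² = 7696.90, centroid at (70.00, 99.71).
triangular fin: A = ½·40·30 = 600.00, centroid at (153.33, 10.00).
hole: A = −π·14² = -615.75, centroid at (90.00, 48.00).
ΣA = 17481.15 mm²
ΣAx̄ = (9800.00)(70.00) + (7696.90)(70.00) + (600.00)(153.33) + (-615.75)(90.00) = 1261365.45 mm³
ΣAȳ = (9800.00)(35.00) + (7696.90)(99.71) + (600.00)(10.00) + (-615.75)(48.00) = 1086893.70 mm³
x̄ = 1261365.45 / 17481.15 = 72.16 mm
ȳ = 1086893.70 / 17481.15 = 62.18 mm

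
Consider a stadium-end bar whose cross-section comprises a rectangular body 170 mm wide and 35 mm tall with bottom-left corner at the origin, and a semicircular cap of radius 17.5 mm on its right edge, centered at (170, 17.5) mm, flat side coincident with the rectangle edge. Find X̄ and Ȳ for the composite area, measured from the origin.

rectangular body: A = 170 × 35 = 5950.00, centroid at (85.00, 17.50).
semicircular end: A = ½π·17.5² = 481.06, centroid at (177.43, 17.50).
ΣA = 6431.06 mm²
ΣAX̄ = (5950.00)(85.00) + (481.06)(177.43) = 591102.50 mm³
ΣAȲ = (5950.00)(17.50) + (481.06)(17.50) = 112543.49 mm³
X̄ = 591102.50 / 6431.06 = 91.91 mm
Ȳ = 112543.49 / 6431.06 = 17.50 mm

X̄ = 91.91 mm, Ȳ = 17.50 mm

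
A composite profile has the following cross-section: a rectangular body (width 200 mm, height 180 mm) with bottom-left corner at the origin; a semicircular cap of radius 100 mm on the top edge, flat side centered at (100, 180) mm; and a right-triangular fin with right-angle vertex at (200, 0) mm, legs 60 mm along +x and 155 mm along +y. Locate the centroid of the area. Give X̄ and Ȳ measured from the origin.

Part | A | x̄ᵢ | ȳᵢ | A·x̄ᵢ | A·ȳᵢ
rectangular body | 36000.00 | 100.00 | 90.00 | 3600000.00 | 3240000.00
semicircular top | 15707.96 | 100.00 | 222.44 | 1570796.33 | 3494100.05
triangular fin | 4650.00 | 220.00 | 51.67 | 1023000.00 | 240250.00
Σ | 56357.96 |  |  | 6193796.33 | 6974350.05
X̄ = 6193796.33 / 56357.96 = 109.90 mm
Ȳ = 6974350.05 / 56357.96 = 123.75 mm

X̄ = 109.90 mm, Ȳ = 123.75 mm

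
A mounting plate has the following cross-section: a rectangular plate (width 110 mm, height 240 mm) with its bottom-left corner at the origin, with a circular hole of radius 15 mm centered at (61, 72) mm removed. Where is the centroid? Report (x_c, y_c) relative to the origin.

x_c = 54.83 mm, y_c = 121.32 mm

plate: A = 110 × 240 = 26400.00, centroid at (55.00, 120.00).
hole: A = −π·15² = -706.86, centroid at (61.00, 72.00).
ΣA = 25693.14 mm², ΣAx_c = 1408881.64 mm³, ΣAy_c = 3117106.20 mm³.
x_c = 1408881.64/25693.14 = 54.83 mm; y_c = 3117106.20/25693.14 = 121.32 mm.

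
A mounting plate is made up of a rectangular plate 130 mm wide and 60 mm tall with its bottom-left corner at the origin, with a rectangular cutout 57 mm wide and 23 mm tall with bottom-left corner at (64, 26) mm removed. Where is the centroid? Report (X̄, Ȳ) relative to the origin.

plate: A = 130 × 60 = 7800.00, centroid at (65.00, 30.00).
hole: A = −(57 × 23) = -1311.00, centroid at (92.50, 37.50).
ΣA = 6489.00 mm², ΣAX̄ = 385732.50 mm³, ΣAȲ = 184837.50 mm³.
X̄ = 385732.50/6489.00 = 59.44 mm; Ȳ = 184837.50/6489.00 = 28.48 mm.

X̄ = 59.44 mm, Ȳ = 28.48 mm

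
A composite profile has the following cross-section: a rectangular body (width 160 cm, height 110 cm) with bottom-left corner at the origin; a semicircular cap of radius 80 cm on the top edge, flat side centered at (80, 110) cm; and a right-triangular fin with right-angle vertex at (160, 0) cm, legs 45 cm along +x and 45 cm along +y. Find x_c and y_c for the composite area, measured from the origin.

x_c = 83.36 cm, y_c = 84.78 cm

rectangular body: A = 160 × 110 = 17600.00, centroid at (80.00, 55.00).
semicircular top: A = ½π·80² = 10053.10, centroid at (80.00, 143.95).
triangular fin: A = ½·45·45 = 1012.50, centroid at (175.00, 15.00).
ΣA = 28665.60 cm², ΣAx_c = 2389435.22 cm³, ΣAy_c = 2430361.45 cm³.
x_c = 2389435.22/28665.60 = 83.36 cm; y_c = 2430361.45/28665.60 = 84.78 cm.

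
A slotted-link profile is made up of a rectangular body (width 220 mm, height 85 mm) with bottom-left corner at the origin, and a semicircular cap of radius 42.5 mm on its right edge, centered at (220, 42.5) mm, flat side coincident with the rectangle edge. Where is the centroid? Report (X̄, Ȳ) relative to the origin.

X̄ = 126.87 mm, Ȳ = 42.50 mm

rectangular body: A = 220 × 85 = 18700.00, centroid at (110.00, 42.50).
semicircular end: A = ½π·42.5² = 2837.25, centroid at (238.04, 42.50).
ΣA = 21537.25 mm²
ΣAX̄ = (18700.00)(110.00) + (2837.25)(238.04) = 2732372.27 mm³
ΣAȲ = (18700.00)(42.50) + (2837.25)(42.50) = 915333.16 mm³
X̄ = 2732372.27 / 21537.25 = 126.87 mm
Ȳ = 915333.16 / 21537.25 = 42.50 mm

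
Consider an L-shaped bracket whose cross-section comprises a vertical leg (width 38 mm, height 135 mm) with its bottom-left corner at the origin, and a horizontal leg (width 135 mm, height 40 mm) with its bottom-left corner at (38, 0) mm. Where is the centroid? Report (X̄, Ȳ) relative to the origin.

X̄ = 63.36 mm, Ȳ = 43.14 mm

Part | A | x̄ᵢ | ȳᵢ | A·x̄ᵢ | A·ȳᵢ
vertical leg | 5130.00 | 19.00 | 67.50 | 97470.00 | 346275.00
horizontal leg | 5400.00 | 105.50 | 20.00 | 569700.00 | 108000.00
Σ | 10530.00 |  |  | 667170.00 | 454275.00
X̄ = 667170.00 / 10530.00 = 63.36 mm
Ȳ = 454275.00 / 10530.00 = 43.14 mm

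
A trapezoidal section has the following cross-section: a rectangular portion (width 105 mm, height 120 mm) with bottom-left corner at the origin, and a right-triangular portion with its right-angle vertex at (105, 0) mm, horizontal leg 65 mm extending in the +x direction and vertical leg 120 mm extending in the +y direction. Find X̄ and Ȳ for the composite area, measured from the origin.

X̄ = 70.03 mm, Ȳ = 55.27 mm

rectangular portion: A = 105 × 120 = 12600.00, centroid at (52.50, 60.00).
triangular portion: A = ½·65·120 = 3900.00, centroid at (126.67, 40.00).
ΣA = 16500.00 mm²
ΣAX̄ = (12600.00)(52.50) + (3900.00)(126.67) = 1155500.00 mm³
ΣAȲ = (12600.00)(60.00) + (3900.00)(40.00) = 912000.00 mm³
X̄ = 1155500.00 / 16500.00 = 70.03 mm
Ȳ = 912000.00 / 16500.00 = 55.27 mm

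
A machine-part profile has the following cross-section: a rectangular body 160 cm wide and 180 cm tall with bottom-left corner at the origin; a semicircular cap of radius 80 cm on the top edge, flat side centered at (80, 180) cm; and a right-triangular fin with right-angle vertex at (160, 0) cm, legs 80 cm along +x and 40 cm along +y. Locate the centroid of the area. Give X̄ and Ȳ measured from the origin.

rectangular body: A = 160 × 180 = 28800.00, centroid at (80.00, 90.00).
semicircular top: A = ½π·80² = 10053.10, centroid at (80.00, 213.95).
triangular fin: A = ½·80·40 = 1600.00, centroid at (186.67, 13.33).
ΣA = 40453.10 cm², ΣAX̄ = 3406914.39 cm³, ΣAȲ = 4764224.04 cm³.
X̄ = 3406914.39/40453.10 = 84.22 cm; Ȳ = 4764224.04/40453.10 = 117.77 cm.

X̄ = 84.22 cm, Ȳ = 117.77 cm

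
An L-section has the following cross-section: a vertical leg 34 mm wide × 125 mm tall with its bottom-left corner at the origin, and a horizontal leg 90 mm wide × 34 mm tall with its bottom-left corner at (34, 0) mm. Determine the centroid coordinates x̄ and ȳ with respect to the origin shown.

vertical leg: A = 34 × 125 = 4250.00, centroid at (17.00, 62.50).
horizontal leg: A = 90 × 34 = 3060.00, centroid at (79.00, 17.00).
ΣA = 7310.00 mm²
ΣAx̄ = (4250.00)(17.00) + (3060.00)(79.00) = 313990.00 mm³
ΣAȳ = (4250.00)(62.50) + (3060.00)(17.00) = 317645.00 mm³
x̄ = 313990.00 / 7310.00 = 42.95 mm
ȳ = 317645.00 / 7310.00 = 43.45 mm

x̄ = 42.95 mm, ȳ = 43.45 mm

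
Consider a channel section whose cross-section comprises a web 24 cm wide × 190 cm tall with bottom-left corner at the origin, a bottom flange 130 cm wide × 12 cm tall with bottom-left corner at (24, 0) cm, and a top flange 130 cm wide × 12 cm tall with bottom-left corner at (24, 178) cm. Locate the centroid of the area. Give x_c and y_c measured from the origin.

web: A = 24 × 190 = 4560.00, centroid at (12.00, 95.00).
bottom flange: A = 130 × 12 = 1560.00, centroid at (89.00, 6.00).
top flange: A = 130 × 12 = 1560.00, centroid at (89.00, 184.00).
ΣA = 7680.00 cm²
ΣAx_c = (4560.00)(12.00) + (1560.00)(89.00) + (1560.00)(89.00) = 332400.00 cm³
ΣAy_c = (4560.00)(95.00) + (1560.00)(6.00) + (1560.00)(184.00) = 729600.00 cm³
x_c = 332400.00 / 7680.00 = 43.28 cm
y_c = 729600.00 / 7680.00 = 95.00 cm

x_c = 43.28 cm, y_c = 95.00 cm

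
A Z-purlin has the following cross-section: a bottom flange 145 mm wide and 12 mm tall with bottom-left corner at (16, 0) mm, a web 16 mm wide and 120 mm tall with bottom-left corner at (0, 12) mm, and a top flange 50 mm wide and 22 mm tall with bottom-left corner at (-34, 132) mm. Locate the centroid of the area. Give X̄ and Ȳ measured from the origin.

Part | A | x̄ᵢ | ȳᵢ | A·x̄ᵢ | A·ȳᵢ
bottom flange | 1740.00 | 88.50 | 6.00 | 153990.00 | 10440.00
web | 1920.00 | 8.00 | 72.00 | 15360.00 | 138240.00
top flange | 1100.00 | -9.00 | 143.00 | -9900.00 | 157300.00
Σ | 4760.00 |  |  | 159450.00 | 305980.00
X̄ = 159450.00 / 4760.00 = 33.50 mm
Ȳ = 305980.00 / 4760.00 = 64.28 mm

X̄ = 33.50 mm, Ȳ = 64.28 mm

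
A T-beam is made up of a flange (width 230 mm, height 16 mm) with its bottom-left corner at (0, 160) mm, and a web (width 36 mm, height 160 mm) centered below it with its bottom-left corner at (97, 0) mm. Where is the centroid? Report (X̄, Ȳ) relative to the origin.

web: A = 36 × 160 = 5760.00, centroid at (115.00, 80.00).
flange: A = 230 × 16 = 3680.00, centroid at (115.00, 168.00).
ΣA = 9440.00 mm²
ΣAX̄ = (5760.00)(115.00) + (3680.00)(115.00) = 1085600.00 mm³
ΣAȲ = (5760.00)(80.00) + (3680.00)(168.00) = 1079040.00 mm³
X̄ = 1085600.00 / 9440.00 = 115.00 mm
Ȳ = 1079040.00 / 9440.00 = 114.31 mm

X̄ = 115.00 mm, Ȳ = 114.31 mm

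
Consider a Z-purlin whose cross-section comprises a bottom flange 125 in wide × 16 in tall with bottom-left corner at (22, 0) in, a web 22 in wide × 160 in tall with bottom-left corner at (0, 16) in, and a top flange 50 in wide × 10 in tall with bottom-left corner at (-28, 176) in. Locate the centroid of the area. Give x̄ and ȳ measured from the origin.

bottom flange: A = 125 × 16 = 2000.00, centroid at (84.50, 8.00).
web: A = 22 × 160 = 3520.00, centroid at (11.00, 96.00).
top flange: A = 50 × 10 = 500.00, centroid at (-3.00, 181.00).
ΣA = 6020.00 in², ΣAx̄ = 206220.00 in³, ΣAȳ = 444420.00 in³.
x̄ = 206220.00/6020.00 = 34.26 in; ȳ = 444420.00/6020.00 = 73.82 in.

x̄ = 34.26 in, ȳ = 73.82 in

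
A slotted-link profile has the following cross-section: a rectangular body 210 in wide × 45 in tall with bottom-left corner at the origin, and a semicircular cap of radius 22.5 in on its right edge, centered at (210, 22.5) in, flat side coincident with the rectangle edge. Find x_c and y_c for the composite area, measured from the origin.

x_c = 113.89 in, y_c = 22.50 in

rectangular body: A = 210 × 45 = 9450.00, centroid at (105.00, 22.50).
semicircular end: A = ½π·22.5² = 795.22, centroid at (219.55, 22.50).
ΣA = 10245.22 in², ΣAx_c = 1166839.03 in³, ΣAy_c = 230517.35 in³.
x_c = 1166839.03/10245.22 = 113.89 in; y_c = 230517.35/10245.22 = 22.50 in.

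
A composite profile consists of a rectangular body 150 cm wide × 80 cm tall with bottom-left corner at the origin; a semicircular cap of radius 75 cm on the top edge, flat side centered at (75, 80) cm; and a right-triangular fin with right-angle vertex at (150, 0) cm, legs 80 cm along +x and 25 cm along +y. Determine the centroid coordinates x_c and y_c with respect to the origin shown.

rectangular body: A = 150 × 80 = 12000.00, centroid at (75.00, 40.00).
semicircular top: A = ½π·75² = 8835.73, centroid at (75.00, 111.83).
triangular fin: A = ½·80·25 = 1000.00, centroid at (176.67, 8.33).
ΣA = 21835.73 cm²
ΣAx_c = (12000.00)(75.00) + (8835.73)(75.00) + (1000.00)(176.67) = 1739346.37 cm³
ΣAy_c = (12000.00)(40.00) + (8835.73)(111.83) + (1000.00)(8.33) = 1476441.68 cm³
x_c = 1739346.37 / 21835.73 = 79.66 cm
y_c = 1476441.68 / 21835.73 = 67.62 cm

x_c = 79.66 cm, y_c = 67.62 cm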